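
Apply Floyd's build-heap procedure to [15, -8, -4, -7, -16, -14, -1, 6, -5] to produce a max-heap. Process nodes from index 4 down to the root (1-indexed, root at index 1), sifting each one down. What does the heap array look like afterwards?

sift down from index 4:
  -7 vs larger child 6 at index 8, swap → [15, -8, -4, 6, -16, -14, -1, -7, -5]
sift down from index 3:
  -4 vs larger child -1 at index 7, swap → [15, -8, -1, 6, -16, -14, -4, -7, -5]
sift down from index 2:
  -8 vs larger child 6 at index 4, swap → [15, 6, -1, -8, -16, -14, -4, -7, -5]
  -8 vs larger child -5 at index 9, swap → [15, 6, -1, -5, -16, -14, -4, -7, -8]
sift down from index 1: already satisfies heap property

[15, 6, -1, -5, -16, -14, -4, -7, -8]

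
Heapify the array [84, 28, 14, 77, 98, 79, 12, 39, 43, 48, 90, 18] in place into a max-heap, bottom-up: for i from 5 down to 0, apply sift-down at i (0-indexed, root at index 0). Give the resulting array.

[98, 90, 79, 77, 84, 18, 12, 39, 43, 48, 28, 14]

sift down from index 5: already satisfies heap property
sift down from index 4: already satisfies heap property
sift down from index 3: already satisfies heap property
sift down from index 2:
  14 vs larger child 79 at index 5, swap → [84, 28, 79, 77, 98, 14, 12, 39, 43, 48, 90, 18]
  14 vs only child 18 at index 11, swap → [84, 28, 79, 77, 98, 18, 12, 39, 43, 48, 90, 14]
sift down from index 1:
  28 vs larger child 98 at index 4, swap → [84, 98, 79, 77, 28, 18, 12, 39, 43, 48, 90, 14]
  28 vs larger child 90 at index 10, swap → [84, 98, 79, 77, 90, 18, 12, 39, 43, 48, 28, 14]
sift down from index 0:
  84 vs larger child 98 at index 1, swap → [98, 84, 79, 77, 90, 18, 12, 39, 43, 48, 28, 14]
  84 vs larger child 90 at index 4, swap → [98, 90, 79, 77, 84, 18, 12, 39, 43, 48, 28, 14]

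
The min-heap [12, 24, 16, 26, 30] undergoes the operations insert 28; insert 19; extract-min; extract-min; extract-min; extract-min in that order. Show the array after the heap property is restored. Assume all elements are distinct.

insert 28:
  append 28 at index 5 → [12, 24, 16, 26, 30, 28] (no swap needed)
insert 19:
  append 19 at index 6 → [12, 24, 16, 26, 30, 28, 19] (no swap needed)
extract-min → returns 12:
  remove root 12; move last element 19 to root → [19, 24, 16, 26, 30, 28]
  19 vs smaller child 16 at index 2, swap → [16, 24, 19, 26, 30, 28]
extract-min → returns 16:
  remove root 16; move last element 28 to root → [28, 24, 19, 26, 30]
  28 vs smaller child 19 at index 2, swap → [19, 24, 28, 26, 30]
extract-min → returns 19:
  remove root 19; move last element 30 to root → [30, 24, 28, 26]
  30 vs smaller child 24 at index 1, swap → [24, 30, 28, 26]
  30 vs only child 26 at index 3, swap → [24, 26, 28, 30]
extract-min → returns 24:
  remove root 24; move last element 30 to root → [30, 26, 28]
  30 vs smaller child 26 at index 1, swap → [26, 30, 28]

[26, 30, 28]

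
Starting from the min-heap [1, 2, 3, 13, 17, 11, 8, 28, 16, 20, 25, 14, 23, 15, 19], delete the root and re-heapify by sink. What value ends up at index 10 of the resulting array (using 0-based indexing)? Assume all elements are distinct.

25

remove root 1; move last element 19 to root → [19, 2, 3, 13, 17, 11, 8, 28, 16, 20, 25, 14, 23, 15]
19 vs smaller child 2 at index 1, swap → [2, 19, 3, 13, 17, 11, 8, 28, 16, 20, 25, 14, 23, 15]
19 vs smaller child 13 at index 3, swap → [2, 13, 3, 19, 17, 11, 8, 28, 16, 20, 25, 14, 23, 15]
19 vs smaller child 16 at index 8, swap → [2, 13, 3, 16, 17, 11, 8, 28, 19, 20, 25, 14, 23, 15]
resulting array: [2, 13, 3, 16, 17, 11, 8, 28, 19, 20, 25, 14, 23, 15]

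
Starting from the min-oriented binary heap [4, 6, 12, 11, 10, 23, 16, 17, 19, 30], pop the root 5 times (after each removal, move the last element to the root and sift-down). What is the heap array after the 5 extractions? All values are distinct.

extract-min #1 returns 4:
  remove root 4; move last element 30 to root → [30, 6, 12, 11, 10, 23, 16, 17, 19]
  30 vs smaller child 6 at index 1, swap → [6, 30, 12, 11, 10, 23, 16, 17, 19]
  30 vs smaller child 10 at index 4, swap → [6, 10, 12, 11, 30, 23, 16, 17, 19]
extract-min #2 returns 6:
  remove root 6; move last element 19 to root → [19, 10, 12, 11, 30, 23, 16, 17]
  19 vs smaller child 10 at index 1, swap → [10, 19, 12, 11, 30, 23, 16, 17]
  19 vs smaller child 11 at index 3, swap → [10, 11, 12, 19, 30, 23, 16, 17]
  19 vs only child 17 at index 7, swap → [10, 11, 12, 17, 30, 23, 16, 19]
extract-min #3 returns 10:
  remove root 10; move last element 19 to root → [19, 11, 12, 17, 30, 23, 16]
  19 vs smaller child 11 at index 1, swap → [11, 19, 12, 17, 30, 23, 16]
  19 vs smaller child 17 at index 3, swap → [11, 17, 12, 19, 30, 23, 16]
extract-min #4 returns 11:
  remove root 11; move last element 16 to root → [16, 17, 12, 19, 30, 23]
  16 vs smaller child 12 at index 2, swap → [12, 17, 16, 19, 30, 23]
extract-min #5 returns 12:
  remove root 12; move last element 23 to root → [23, 17, 16, 19, 30]
  23 vs smaller child 16 at index 2, swap → [16, 17, 23, 19, 30]

[16, 17, 23, 19, 30]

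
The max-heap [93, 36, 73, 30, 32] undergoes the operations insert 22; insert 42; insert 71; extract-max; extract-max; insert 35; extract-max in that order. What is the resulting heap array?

[42, 36, 35, 30, 32, 22]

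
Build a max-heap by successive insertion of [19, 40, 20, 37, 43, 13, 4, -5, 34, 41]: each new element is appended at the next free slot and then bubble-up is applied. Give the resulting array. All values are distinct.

Insert 19:
  append 19 at index 0 → [19] (no swap needed)
Insert 40:
  append 40 at index 1 → [19, 40]
  40 > parent 19 at index 0, swap → [40, 19]
Insert 20:
  append 20 at index 2 → [40, 19, 20] (no swap needed)
Insert 37:
  append 37 at index 3 → [40, 19, 20, 37]
  37 > parent 19 at index 1, swap → [40, 37, 20, 19]
Insert 43:
  append 43 at index 4 → [40, 37, 20, 19, 43]
  43 > parent 37 at index 1, swap → [40, 43, 20, 19, 37]
  43 > parent 40 at index 0, swap → [43, 40, 20, 19, 37]
Insert 13:
  append 13 at index 5 → [43, 40, 20, 19, 37, 13] (no swap needed)
Insert 4:
  append 4 at index 6 → [43, 40, 20, 19, 37, 13, 4] (no swap needed)
Insert -5:
  append -5 at index 7 → [43, 40, 20, 19, 37, 13, 4, -5] (no swap needed)
Insert 34:
  append 34 at index 8 → [43, 40, 20, 19, 37, 13, 4, -5, 34]
  34 > parent 19 at index 3, swap → [43, 40, 20, 34, 37, 13, 4, -5, 19]
Insert 41:
  append 41 at index 9 → [43, 40, 20, 34, 37, 13, 4, -5, 19, 41]
  41 > parent 37 at index 4, swap → [43, 40, 20, 34, 41, 13, 4, -5, 19, 37]
  41 > parent 40 at index 1, swap → [43, 41, 20, 34, 40, 13, 4, -5, 19, 37]

[43, 41, 20, 34, 40, 13, 4, -5, 19, 37]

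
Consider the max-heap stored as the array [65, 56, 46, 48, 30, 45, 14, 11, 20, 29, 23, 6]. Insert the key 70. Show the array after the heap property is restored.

[70, 56, 65, 48, 30, 46, 14, 11, 20, 29, 23, 6, 45]

append 70 at index 12 → [65, 56, 46, 48, 30, 45, 14, 11, 20, 29, 23, 6, 70]
70 > parent 45 at index 5, swap → [65, 56, 46, 48, 30, 70, 14, 11, 20, 29, 23, 6, 45]
70 > parent 46 at index 2, swap → [65, 56, 70, 48, 30, 46, 14, 11, 20, 29, 23, 6, 45]
70 > parent 65 at index 0, swap → [70, 56, 65, 48, 30, 46, 14, 11, 20, 29, 23, 6, 45]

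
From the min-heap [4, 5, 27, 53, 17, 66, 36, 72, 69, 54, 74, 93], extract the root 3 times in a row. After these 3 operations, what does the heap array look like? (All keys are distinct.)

[27, 53, 36, 69, 54, 66, 93, 72, 74]

extract-min #1 returns 4:
  remove root 4; move last element 93 to root → [93, 5, 27, 53, 17, 66, 36, 72, 69, 54, 74]
  93 vs smaller child 5 at index 1, swap → [5, 93, 27, 53, 17, 66, 36, 72, 69, 54, 74]
  93 vs smaller child 17 at index 4, swap → [5, 17, 27, 53, 93, 66, 36, 72, 69, 54, 74]
  93 vs smaller child 54 at index 9, swap → [5, 17, 27, 53, 54, 66, 36, 72, 69, 93, 74]
extract-min #2 returns 5:
  remove root 5; move last element 74 to root → [74, 17, 27, 53, 54, 66, 36, 72, 69, 93]
  74 vs smaller child 17 at index 1, swap → [17, 74, 27, 53, 54, 66, 36, 72, 69, 93]
  74 vs smaller child 53 at index 3, swap → [17, 53, 27, 74, 54, 66, 36, 72, 69, 93]
  74 vs smaller child 69 at index 8, swap → [17, 53, 27, 69, 54, 66, 36, 72, 74, 93]
extract-min #3 returns 17:
  remove root 17; move last element 93 to root → [93, 53, 27, 69, 54, 66, 36, 72, 74]
  93 vs smaller child 27 at index 2, swap → [27, 53, 93, 69, 54, 66, 36, 72, 74]
  93 vs smaller child 36 at index 6, swap → [27, 53, 36, 69, 54, 66, 93, 72, 74]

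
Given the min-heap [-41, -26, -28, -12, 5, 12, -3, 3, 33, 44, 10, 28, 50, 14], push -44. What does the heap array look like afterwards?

[-44, -26, -41, -12, 5, 12, -28, 3, 33, 44, 10, 28, 50, 14, -3]

append -44 at index 14 → [-41, -26, -28, -12, 5, 12, -3, 3, 33, 44, 10, 28, 50, 14, -44]
-44 < parent -3 at index 6, swap → [-41, -26, -28, -12, 5, 12, -44, 3, 33, 44, 10, 28, 50, 14, -3]
-44 < parent -28 at index 2, swap → [-41, -26, -44, -12, 5, 12, -28, 3, 33, 44, 10, 28, 50, 14, -3]
-44 < parent -41 at index 0, swap → [-44, -26, -41, -12, 5, 12, -28, 3, 33, 44, 10, 28, 50, 14, -3]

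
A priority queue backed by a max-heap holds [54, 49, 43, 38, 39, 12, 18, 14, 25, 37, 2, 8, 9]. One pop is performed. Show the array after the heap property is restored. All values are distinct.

[49, 39, 43, 38, 37, 12, 18, 14, 25, 9, 2, 8]

remove root 54; move last element 9 to root → [9, 49, 43, 38, 39, 12, 18, 14, 25, 37, 2, 8]
9 vs larger child 49 at index 1, swap → [49, 9, 43, 38, 39, 12, 18, 14, 25, 37, 2, 8]
9 vs larger child 39 at index 4, swap → [49, 39, 43, 38, 9, 12, 18, 14, 25, 37, 2, 8]
9 vs larger child 37 at index 9, swap → [49, 39, 43, 38, 37, 12, 18, 14, 25, 9, 2, 8]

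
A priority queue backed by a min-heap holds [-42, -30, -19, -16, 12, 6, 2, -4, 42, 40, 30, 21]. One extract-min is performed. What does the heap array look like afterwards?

remove root -42; move last element 21 to root → [21, -30, -19, -16, 12, 6, 2, -4, 42, 40, 30]
21 vs smaller child -30 at index 1, swap → [-30, 21, -19, -16, 12, 6, 2, -4, 42, 40, 30]
21 vs smaller child -16 at index 3, swap → [-30, -16, -19, 21, 12, 6, 2, -4, 42, 40, 30]
21 vs smaller child -4 at index 7, swap → [-30, -16, -19, -4, 12, 6, 2, 21, 42, 40, 30]

[-30, -16, -19, -4, 12, 6, 2, 21, 42, 40, 30]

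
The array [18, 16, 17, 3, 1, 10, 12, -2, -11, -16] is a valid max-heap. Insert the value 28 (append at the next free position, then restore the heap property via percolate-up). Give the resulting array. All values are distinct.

append 28 at index 10 → [18, 16, 17, 3, 1, 10, 12, -2, -11, -16, 28]
28 > parent 1 at index 4, swap → [18, 16, 17, 3, 28, 10, 12, -2, -11, -16, 1]
28 > parent 16 at index 1, swap → [18, 28, 17, 3, 16, 10, 12, -2, -11, -16, 1]
28 > parent 18 at index 0, swap → [28, 18, 17, 3, 16, 10, 12, -2, -11, -16, 1]

[28, 18, 17, 3, 16, 10, 12, -2, -11, -16, 1]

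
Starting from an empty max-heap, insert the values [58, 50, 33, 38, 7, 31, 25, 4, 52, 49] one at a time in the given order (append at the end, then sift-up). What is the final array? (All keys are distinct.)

Insert 58:
  append 58 at index 0 → [58] (no swap needed)
Insert 50:
  append 50 at index 1 → [58, 50] (no swap needed)
Insert 33:
  append 33 at index 2 → [58, 50, 33] (no swap needed)
Insert 38:
  append 38 at index 3 → [58, 50, 33, 38] (no swap needed)
Insert 7:
  append 7 at index 4 → [58, 50, 33, 38, 7] (no swap needed)
Insert 31:
  append 31 at index 5 → [58, 50, 33, 38, 7, 31] (no swap needed)
Insert 25:
  append 25 at index 6 → [58, 50, 33, 38, 7, 31, 25] (no swap needed)
Insert 4:
  append 4 at index 7 → [58, 50, 33, 38, 7, 31, 25, 4] (no swap needed)
Insert 52:
  append 52 at index 8 → [58, 50, 33, 38, 7, 31, 25, 4, 52]
  52 > parent 38 at index 3, swap → [58, 50, 33, 52, 7, 31, 25, 4, 38]
  52 > parent 50 at index 1, swap → [58, 52, 33, 50, 7, 31, 25, 4, 38]
Insert 49:
  append 49 at index 9 → [58, 52, 33, 50, 7, 31, 25, 4, 38, 49]
  49 > parent 7 at index 4, swap → [58, 52, 33, 50, 49, 31, 25, 4, 38, 7]

[58, 52, 33, 50, 49, 31, 25, 4, 38, 7]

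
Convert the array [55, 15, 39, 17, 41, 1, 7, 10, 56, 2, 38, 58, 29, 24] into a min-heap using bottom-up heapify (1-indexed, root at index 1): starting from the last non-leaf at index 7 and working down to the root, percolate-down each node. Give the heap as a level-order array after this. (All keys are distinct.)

[1, 2, 7, 10, 15, 29, 24, 17, 56, 41, 38, 58, 39, 55]

sift down from index 7: already satisfies heap property
sift down from index 6: already satisfies heap property
sift down from index 5:
  41 vs smaller child 2 at index 10, swap → [55, 15, 39, 17, 2, 1, 7, 10, 56, 41, 38, 58, 29, 24]
sift down from index 4:
  17 vs smaller child 10 at index 8, swap → [55, 15, 39, 10, 2, 1, 7, 17, 56, 41, 38, 58, 29, 24]
sift down from index 3:
  39 vs smaller child 1 at index 6, swap → [55, 15, 1, 10, 2, 39, 7, 17, 56, 41, 38, 58, 29, 24]
  39 vs smaller child 29 at index 13, swap → [55, 15, 1, 10, 2, 29, 7, 17, 56, 41, 38, 58, 39, 24]
sift down from index 2:
  15 vs smaller child 2 at index 5, swap → [55, 2, 1, 10, 15, 29, 7, 17, 56, 41, 38, 58, 39, 24]
sift down from index 1:
  55 vs smaller child 1 at index 3, swap → [1, 2, 55, 10, 15, 29, 7, 17, 56, 41, 38, 58, 39, 24]
  55 vs smaller child 7 at index 7, swap → [1, 2, 7, 10, 15, 29, 55, 17, 56, 41, 38, 58, 39, 24]
  55 vs only child 24 at index 14, swap → [1, 2, 7, 10, 15, 29, 24, 17, 56, 41, 38, 58, 39, 55]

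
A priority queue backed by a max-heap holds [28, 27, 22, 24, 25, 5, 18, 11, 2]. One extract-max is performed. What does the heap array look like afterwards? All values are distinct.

[27, 25, 22, 24, 2, 5, 18, 11]

remove root 28; move last element 2 to root → [2, 27, 22, 24, 25, 5, 18, 11]
2 vs larger child 27 at index 1, swap → [27, 2, 22, 24, 25, 5, 18, 11]
2 vs larger child 25 at index 4, swap → [27, 25, 22, 24, 2, 5, 18, 11]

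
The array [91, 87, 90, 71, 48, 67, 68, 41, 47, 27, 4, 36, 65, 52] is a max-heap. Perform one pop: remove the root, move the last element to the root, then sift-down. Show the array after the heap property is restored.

[90, 87, 68, 71, 48, 67, 52, 41, 47, 27, 4, 36, 65]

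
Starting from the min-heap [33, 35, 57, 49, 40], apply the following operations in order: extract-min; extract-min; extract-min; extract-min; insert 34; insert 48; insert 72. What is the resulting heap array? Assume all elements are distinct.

extract-min → returns 33:
  remove root 33; move last element 40 to root → [40, 35, 57, 49]
  40 vs smaller child 35 at index 1, swap → [35, 40, 57, 49]
extract-min → returns 35:
  remove root 35; move last element 49 to root → [49, 40, 57]
  49 vs smaller child 40 at index 1, swap → [40, 49, 57]
extract-min → returns 40:
  remove root 40; move last element 57 to root → [57, 49]
  57 vs only child 49 at index 1, swap → [49, 57]
extract-min → returns 49:
  remove root 49; move last element 57 to root → [57] (no swap needed)
insert 34:
  append 34 at index 1 → [57, 34]
  34 < parent 57 at index 0, swap → [34, 57]
insert 48:
  append 48 at index 2 → [34, 57, 48] (no swap needed)
insert 72:
  append 72 at index 3 → [34, 57, 48, 72] (no swap needed)

[34, 57, 48, 72]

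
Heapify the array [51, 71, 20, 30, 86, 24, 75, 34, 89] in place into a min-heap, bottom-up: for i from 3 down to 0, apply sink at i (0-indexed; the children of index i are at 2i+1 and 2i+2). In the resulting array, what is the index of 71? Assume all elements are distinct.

sift down from index 3: already satisfies heap property
sift down from index 2: already satisfies heap property
sift down from index 1:
  71 vs smaller child 30 at index 3, swap → [51, 30, 20, 71, 86, 24, 75, 34, 89]
  71 vs smaller child 34 at index 7, swap → [51, 30, 20, 34, 86, 24, 75, 71, 89]
sift down from index 0:
  51 vs smaller child 20 at index 2, swap → [20, 30, 51, 34, 86, 24, 75, 71, 89]
  51 vs smaller child 24 at index 5, swap → [20, 30, 24, 34, 86, 51, 75, 71, 89]
resulting array: [20, 30, 24, 34, 86, 51, 75, 71, 89]

7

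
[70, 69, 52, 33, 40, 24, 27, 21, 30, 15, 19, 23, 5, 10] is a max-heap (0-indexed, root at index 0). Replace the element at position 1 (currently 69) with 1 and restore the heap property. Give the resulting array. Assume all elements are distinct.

[70, 40, 52, 33, 19, 24, 27, 21, 30, 15, 1, 23, 5, 10]

set index 1 from 69 to 1 → [70, 1, 52, 33, 40, 24, 27, 21, 30, 15, 19, 23, 5, 10]
1 vs larger child 40 at index 4, swap → [70, 40, 52, 33, 1, 24, 27, 21, 30, 15, 19, 23, 5, 10]
1 vs larger child 19 at index 10, swap → [70, 40, 52, 33, 19, 24, 27, 21, 30, 15, 1, 23, 5, 10]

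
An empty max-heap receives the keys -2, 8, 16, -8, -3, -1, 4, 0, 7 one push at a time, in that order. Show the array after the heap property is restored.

[16, 7, 8, 0, -3, -1, 4, -8, -2]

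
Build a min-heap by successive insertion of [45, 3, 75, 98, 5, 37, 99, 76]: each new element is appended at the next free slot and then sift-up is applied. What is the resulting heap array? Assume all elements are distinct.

Insert 45:
  append 45 at index 0 → [45] (no swap needed)
Insert 3:
  append 3 at index 1 → [45, 3]
  3 < parent 45 at index 0, swap → [3, 45]
Insert 75:
  append 75 at index 2 → [3, 45, 75] (no swap needed)
Insert 98:
  append 98 at index 3 → [3, 45, 75, 98] (no swap needed)
Insert 5:
  append 5 at index 4 → [3, 45, 75, 98, 5]
  5 < parent 45 at index 1, swap → [3, 5, 75, 98, 45]
Insert 37:
  append 37 at index 5 → [3, 5, 75, 98, 45, 37]
  37 < parent 75 at index 2, swap → [3, 5, 37, 98, 45, 75]
Insert 99:
  append 99 at index 6 → [3, 5, 37, 98, 45, 75, 99] (no swap needed)
Insert 76:
  append 76 at index 7 → [3, 5, 37, 98, 45, 75, 99, 76]
  76 < parent 98 at index 3, swap → [3, 5, 37, 76, 45, 75, 99, 98]

[3, 5, 37, 76, 45, 75, 99, 98]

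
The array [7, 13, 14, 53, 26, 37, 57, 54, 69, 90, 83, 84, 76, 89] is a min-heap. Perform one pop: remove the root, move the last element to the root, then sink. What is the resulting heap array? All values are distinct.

remove root 7; move last element 89 to root → [89, 13, 14, 53, 26, 37, 57, 54, 69, 90, 83, 84, 76]
89 vs smaller child 13 at index 1, swap → [13, 89, 14, 53, 26, 37, 57, 54, 69, 90, 83, 84, 76]
89 vs smaller child 26 at index 4, swap → [13, 26, 14, 53, 89, 37, 57, 54, 69, 90, 83, 84, 76]
89 vs smaller child 83 at index 10, swap → [13, 26, 14, 53, 83, 37, 57, 54, 69, 90, 89, 84, 76]

[13, 26, 14, 53, 83, 37, 57, 54, 69, 90, 89, 84, 76]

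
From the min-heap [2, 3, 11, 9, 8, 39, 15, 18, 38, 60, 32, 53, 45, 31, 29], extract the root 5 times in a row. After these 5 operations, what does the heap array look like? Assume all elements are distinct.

[15, 18, 32, 31, 29, 39, 53, 45, 38, 60]

extract-min #1 returns 2:
  remove root 2; move last element 29 to root → [29, 3, 11, 9, 8, 39, 15, 18, 38, 60, 32, 53, 45, 31]
  29 vs smaller child 3 at index 1, swap → [3, 29, 11, 9, 8, 39, 15, 18, 38, 60, 32, 53, 45, 31]
  29 vs smaller child 8 at index 4, swap → [3, 8, 11, 9, 29, 39, 15, 18, 38, 60, 32, 53, 45, 31]
extract-min #2 returns 3:
  remove root 3; move last element 31 to root → [31, 8, 11, 9, 29, 39, 15, 18, 38, 60, 32, 53, 45]
  31 vs smaller child 8 at index 1, swap → [8, 31, 11, 9, 29, 39, 15, 18, 38, 60, 32, 53, 45]
  31 vs smaller child 9 at index 3, swap → [8, 9, 11, 31, 29, 39, 15, 18, 38, 60, 32, 53, 45]
  31 vs smaller child 18 at index 7, swap → [8, 9, 11, 18, 29, 39, 15, 31, 38, 60, 32, 53, 45]
extract-min #3 returns 8:
  remove root 8; move last element 45 to root → [45, 9, 11, 18, 29, 39, 15, 31, 38, 60, 32, 53]
  45 vs smaller child 9 at index 1, swap → [9, 45, 11, 18, 29, 39, 15, 31, 38, 60, 32, 53]
  45 vs smaller child 18 at index 3, swap → [9, 18, 11, 45, 29, 39, 15, 31, 38, 60, 32, 53]
  45 vs smaller child 31 at index 7, swap → [9, 18, 11, 31, 29, 39, 15, 45, 38, 60, 32, 53]
extract-min #4 returns 9:
  remove root 9; move last element 53 to root → [53, 18, 11, 31, 29, 39, 15, 45, 38, 60, 32]
  53 vs smaller child 11 at index 2, swap → [11, 18, 53, 31, 29, 39, 15, 45, 38, 60, 32]
  53 vs smaller child 15 at index 6, swap → [11, 18, 15, 31, 29, 39, 53, 45, 38, 60, 32]
extract-min #5 returns 11:
  remove root 11; move last element 32 to root → [32, 18, 15, 31, 29, 39, 53, 45, 38, 60]
  32 vs smaller child 15 at index 2, swap → [15, 18, 32, 31, 29, 39, 53, 45, 38, 60]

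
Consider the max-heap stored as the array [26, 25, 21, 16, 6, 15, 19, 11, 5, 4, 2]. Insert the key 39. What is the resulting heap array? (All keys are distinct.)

append 39 at index 11 → [26, 25, 21, 16, 6, 15, 19, 11, 5, 4, 2, 39]
39 > parent 15 at index 5, swap → [26, 25, 21, 16, 6, 39, 19, 11, 5, 4, 2, 15]
39 > parent 21 at index 2, swap → [26, 25, 39, 16, 6, 21, 19, 11, 5, 4, 2, 15]
39 > parent 26 at index 0, swap → [39, 25, 26, 16, 6, 21, 19, 11, 5, 4, 2, 15]

[39, 25, 26, 16, 6, 21, 19, 11, 5, 4, 2, 15]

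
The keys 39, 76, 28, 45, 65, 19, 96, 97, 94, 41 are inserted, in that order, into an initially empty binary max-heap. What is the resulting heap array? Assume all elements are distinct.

Insert 39:
  append 39 at index 0 → [39] (no swap needed)
Insert 76:
  append 76 at index 1 → [39, 76]
  76 > parent 39 at index 0, swap → [76, 39]
Insert 28:
  append 28 at index 2 → [76, 39, 28] (no swap needed)
Insert 45:
  append 45 at index 3 → [76, 39, 28, 45]
  45 > parent 39 at index 1, swap → [76, 45, 28, 39]
Insert 65:
  append 65 at index 4 → [76, 45, 28, 39, 65]
  65 > parent 45 at index 1, swap → [76, 65, 28, 39, 45]
Insert 19:
  append 19 at index 5 → [76, 65, 28, 39, 45, 19] (no swap needed)
Insert 96:
  append 96 at index 6 → [76, 65, 28, 39, 45, 19, 96]
  96 > parent 28 at index 2, swap → [76, 65, 96, 39, 45, 19, 28]
  96 > parent 76 at index 0, swap → [96, 65, 76, 39, 45, 19, 28]
Insert 97:
  append 97 at index 7 → [96, 65, 76, 39, 45, 19, 28, 97]
  97 > parent 39 at index 3, swap → [96, 65, 76, 97, 45, 19, 28, 39]
  97 > parent 65 at index 1, swap → [96, 97, 76, 65, 45, 19, 28, 39]
  97 > parent 96 at index 0, swap → [97, 96, 76, 65, 45, 19, 28, 39]
Insert 94:
  append 94 at index 8 → [97, 96, 76, 65, 45, 19, 28, 39, 94]
  94 > parent 65 at index 3, swap → [97, 96, 76, 94, 45, 19, 28, 39, 65]
Insert 41:
  append 41 at index 9 → [97, 96, 76, 94, 45, 19, 28, 39, 65, 41] (no swap needed)

[97, 96, 76, 94, 45, 19, 28, 39, 65, 41]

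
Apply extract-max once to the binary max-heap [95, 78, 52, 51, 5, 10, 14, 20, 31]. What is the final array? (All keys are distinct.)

[78, 51, 52, 31, 5, 10, 14, 20]

remove root 95; move last element 31 to root → [31, 78, 52, 51, 5, 10, 14, 20]
31 vs larger child 78 at index 1, swap → [78, 31, 52, 51, 5, 10, 14, 20]
31 vs larger child 51 at index 3, swap → [78, 51, 52, 31, 5, 10, 14, 20]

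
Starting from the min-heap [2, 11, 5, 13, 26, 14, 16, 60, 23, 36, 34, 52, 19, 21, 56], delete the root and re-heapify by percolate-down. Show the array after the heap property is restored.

remove root 2; move last element 56 to root → [56, 11, 5, 13, 26, 14, 16, 60, 23, 36, 34, 52, 19, 21]
56 vs smaller child 5 at index 2, swap → [5, 11, 56, 13, 26, 14, 16, 60, 23, 36, 34, 52, 19, 21]
56 vs smaller child 14 at index 5, swap → [5, 11, 14, 13, 26, 56, 16, 60, 23, 36, 34, 52, 19, 21]
56 vs smaller child 19 at index 12, swap → [5, 11, 14, 13, 26, 19, 16, 60, 23, 36, 34, 52, 56, 21]

[5, 11, 14, 13, 26, 19, 16, 60, 23, 36, 34, 52, 56, 21]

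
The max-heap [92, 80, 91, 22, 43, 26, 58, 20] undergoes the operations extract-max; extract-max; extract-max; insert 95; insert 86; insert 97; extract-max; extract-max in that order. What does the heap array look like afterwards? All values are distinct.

extract-max → returns 92:
  remove root 92; move last element 20 to root → [20, 80, 91, 22, 43, 26, 58]
  20 vs larger child 91 at index 2, swap → [91, 80, 20, 22, 43, 26, 58]
  20 vs larger child 58 at index 6, swap → [91, 80, 58, 22, 43, 26, 20]
extract-max → returns 91:
  remove root 91; move last element 20 to root → [20, 80, 58, 22, 43, 26]
  20 vs larger child 80 at index 1, swap → [80, 20, 58, 22, 43, 26]
  20 vs larger child 43 at index 4, swap → [80, 43, 58, 22, 20, 26]
extract-max → returns 80:
  remove root 80; move last element 26 to root → [26, 43, 58, 22, 20]
  26 vs larger child 58 at index 2, swap → [58, 43, 26, 22, 20]
insert 95:
  append 95 at index 5 → [58, 43, 26, 22, 20, 95]
  95 > parent 26 at index 2, swap → [58, 43, 95, 22, 20, 26]
  95 > parent 58 at index 0, swap → [95, 43, 58, 22, 20, 26]
insert 86:
  append 86 at index 6 → [95, 43, 58, 22, 20, 26, 86]
  86 > parent 58 at index 2, swap → [95, 43, 86, 22, 20, 26, 58]
insert 97:
  append 97 at index 7 → [95, 43, 86, 22, 20, 26, 58, 97]
  97 > parent 22 at index 3, swap → [95, 43, 86, 97, 20, 26, 58, 22]
  97 > parent 43 at index 1, swap → [95, 97, 86, 43, 20, 26, 58, 22]
  97 > parent 95 at index 0, swap → [97, 95, 86, 43, 20, 26, 58, 22]
extract-max → returns 97:
  remove root 97; move last element 22 to root → [22, 95, 86, 43, 20, 26, 58]
  22 vs larger child 95 at index 1, swap → [95, 22, 86, 43, 20, 26, 58]
  22 vs larger child 43 at index 3, swap → [95, 43, 86, 22, 20, 26, 58]
extract-max → returns 95:
  remove root 95; move last element 58 to root → [58, 43, 86, 22, 20, 26]
  58 vs larger child 86 at index 2, swap → [86, 43, 58, 22, 20, 26]

[86, 43, 58, 22, 20, 26]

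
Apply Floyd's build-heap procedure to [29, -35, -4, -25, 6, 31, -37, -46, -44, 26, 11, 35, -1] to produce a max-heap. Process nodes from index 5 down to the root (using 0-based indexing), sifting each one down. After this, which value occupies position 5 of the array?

29

sift down from index 5:
  31 vs larger child 35 at index 11, swap → [29, -35, -4, -25, 6, 35, -37, -46, -44, 26, 11, 31, -1]
sift down from index 4:
  6 vs larger child 26 at index 9, swap → [29, -35, -4, -25, 26, 35, -37, -46, -44, 6, 11, 31, -1]
sift down from index 3: already satisfies heap property
sift down from index 2:
  -4 vs larger child 35 at index 5, swap → [29, -35, 35, -25, 26, -4, -37, -46, -44, 6, 11, 31, -1]
  -4 vs larger child 31 at index 11, swap → [29, -35, 35, -25, 26, 31, -37, -46, -44, 6, 11, -4, -1]
sift down from index 1:
  -35 vs larger child 26 at index 4, swap → [29, 26, 35, -25, -35, 31, -37, -46, -44, 6, 11, -4, -1]
  -35 vs larger child 11 at index 10, swap → [29, 26, 35, -25, 11, 31, -37, -46, -44, 6, -35, -4, -1]
sift down from index 0:
  29 vs larger child 35 at index 2, swap → [35, 26, 29, -25, 11, 31, -37, -46, -44, 6, -35, -4, -1]
  29 vs larger child 31 at index 5, swap → [35, 26, 31, -25, 11, 29, -37, -46, -44, 6, -35, -4, -1]
resulting array: [35, 26, 31, -25, 11, 29, -37, -46, -44, 6, -35, -4, -1]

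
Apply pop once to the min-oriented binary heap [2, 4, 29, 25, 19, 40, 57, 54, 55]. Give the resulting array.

[4, 19, 29, 25, 55, 40, 57, 54]

remove root 2; move last element 55 to root → [55, 4, 29, 25, 19, 40, 57, 54]
55 vs smaller child 4 at index 1, swap → [4, 55, 29, 25, 19, 40, 57, 54]
55 vs smaller child 19 at index 4, swap → [4, 19, 29, 25, 55, 40, 57, 54]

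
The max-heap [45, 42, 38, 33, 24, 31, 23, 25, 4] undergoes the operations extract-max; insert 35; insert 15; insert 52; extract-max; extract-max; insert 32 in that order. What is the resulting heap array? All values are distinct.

[38, 35, 31, 33, 32, 15, 23, 4, 25, 24]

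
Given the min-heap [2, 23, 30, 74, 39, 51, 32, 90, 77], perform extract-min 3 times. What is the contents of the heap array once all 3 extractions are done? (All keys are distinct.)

[32, 39, 51, 74, 77, 90]

extract-min #1 returns 2:
  remove root 2; move last element 77 to root → [77, 23, 30, 74, 39, 51, 32, 90]
  77 vs smaller child 23 at index 1, swap → [23, 77, 30, 74, 39, 51, 32, 90]
  77 vs smaller child 39 at index 4, swap → [23, 39, 30, 74, 77, 51, 32, 90]
extract-min #2 returns 23:
  remove root 23; move last element 90 to root → [90, 39, 30, 74, 77, 51, 32]
  90 vs smaller child 30 at index 2, swap → [30, 39, 90, 74, 77, 51, 32]
  90 vs smaller child 32 at index 6, swap → [30, 39, 32, 74, 77, 51, 90]
extract-min #3 returns 30:
  remove root 30; move last element 90 to root → [90, 39, 32, 74, 77, 51]
  90 vs smaller child 32 at index 2, swap → [32, 39, 90, 74, 77, 51]
  90 vs only child 51 at index 5, swap → [32, 39, 51, 74, 77, 90]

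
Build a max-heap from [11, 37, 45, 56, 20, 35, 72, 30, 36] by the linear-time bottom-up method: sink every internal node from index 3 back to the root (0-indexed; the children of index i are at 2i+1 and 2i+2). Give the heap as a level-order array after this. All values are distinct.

[72, 56, 45, 37, 20, 35, 11, 30, 36]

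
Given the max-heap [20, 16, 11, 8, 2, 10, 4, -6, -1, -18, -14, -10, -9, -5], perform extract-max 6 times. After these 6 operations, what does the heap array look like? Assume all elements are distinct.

[2, -1, -9, -5, -14, -18, -10, -6]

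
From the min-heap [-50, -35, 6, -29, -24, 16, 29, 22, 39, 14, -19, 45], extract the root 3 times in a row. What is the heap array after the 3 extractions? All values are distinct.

[-24, -19, 6, 22, 14, 16, 29, 45, 39]

extract-min #1 returns -50:
  remove root -50; move last element 45 to root → [45, -35, 6, -29, -24, 16, 29, 22, 39, 14, -19]
  45 vs smaller child -35 at index 1, swap → [-35, 45, 6, -29, -24, 16, 29, 22, 39, 14, -19]
  45 vs smaller child -29 at index 3, swap → [-35, -29, 6, 45, -24, 16, 29, 22, 39, 14, -19]
  45 vs smaller child 22 at index 7, swap → [-35, -29, 6, 22, -24, 16, 29, 45, 39, 14, -19]
extract-min #2 returns -35:
  remove root -35; move last element -19 to root → [-19, -29, 6, 22, -24, 16, 29, 45, 39, 14]
  -19 vs smaller child -29 at index 1, swap → [-29, -19, 6, 22, -24, 16, 29, 45, 39, 14]
  -19 vs smaller child -24 at index 4, swap → [-29, -24, 6, 22, -19, 16, 29, 45, 39, 14]
extract-min #3 returns -29:
  remove root -29; move last element 14 to root → [14, -24, 6, 22, -19, 16, 29, 45, 39]
  14 vs smaller child -24 at index 1, swap → [-24, 14, 6, 22, -19, 16, 29, 45, 39]
  14 vs smaller child -19 at index 4, swap → [-24, -19, 6, 22, 14, 16, 29, 45, 39]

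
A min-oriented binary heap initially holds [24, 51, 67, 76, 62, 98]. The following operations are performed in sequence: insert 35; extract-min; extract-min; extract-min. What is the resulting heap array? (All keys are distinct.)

[62, 76, 67, 98]

insert 35:
  append 35 at index 6 → [24, 51, 67, 76, 62, 98, 35]
  35 < parent 67 at index 2, swap → [24, 51, 35, 76, 62, 98, 67]
extract-min → returns 24:
  remove root 24; move last element 67 to root → [67, 51, 35, 76, 62, 98]
  67 vs smaller child 35 at index 2, swap → [35, 51, 67, 76, 62, 98]
extract-min → returns 35:
  remove root 35; move last element 98 to root → [98, 51, 67, 76, 62]
  98 vs smaller child 51 at index 1, swap → [51, 98, 67, 76, 62]
  98 vs smaller child 62 at index 4, swap → [51, 62, 67, 76, 98]
extract-min → returns 51:
  remove root 51; move last element 98 to root → [98, 62, 67, 76]
  98 vs smaller child 62 at index 1, swap → [62, 98, 67, 76]
  98 vs only child 76 at index 3, swap → [62, 76, 67, 98]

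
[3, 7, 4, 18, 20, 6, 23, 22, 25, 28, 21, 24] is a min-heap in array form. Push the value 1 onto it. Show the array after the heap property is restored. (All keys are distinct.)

[1, 7, 3, 18, 20, 4, 23, 22, 25, 28, 21, 24, 6]

append 1 at index 12 → [3, 7, 4, 18, 20, 6, 23, 22, 25, 28, 21, 24, 1]
1 < parent 6 at index 5, swap → [3, 7, 4, 18, 20, 1, 23, 22, 25, 28, 21, 24, 6]
1 < parent 4 at index 2, swap → [3, 7, 1, 18, 20, 4, 23, 22, 25, 28, 21, 24, 6]
1 < parent 3 at index 0, swap → [1, 7, 3, 18, 20, 4, 23, 22, 25, 28, 21, 24, 6]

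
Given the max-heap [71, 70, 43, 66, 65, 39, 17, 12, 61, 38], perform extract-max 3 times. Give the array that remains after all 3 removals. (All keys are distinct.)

[65, 61, 43, 12, 38, 39, 17]

extract-max #1 returns 71:
  remove root 71; move last element 38 to root → [38, 70, 43, 66, 65, 39, 17, 12, 61]
  38 vs larger child 70 at index 1, swap → [70, 38, 43, 66, 65, 39, 17, 12, 61]
  38 vs larger child 66 at index 3, swap → [70, 66, 43, 38, 65, 39, 17, 12, 61]
  38 vs larger child 61 at index 8, swap → [70, 66, 43, 61, 65, 39, 17, 12, 38]
extract-max #2 returns 70:
  remove root 70; move last element 38 to root → [38, 66, 43, 61, 65, 39, 17, 12]
  38 vs larger child 66 at index 1, swap → [66, 38, 43, 61, 65, 39, 17, 12]
  38 vs larger child 65 at index 4, swap → [66, 65, 43, 61, 38, 39, 17, 12]
extract-max #3 returns 66:
  remove root 66; move last element 12 to root → [12, 65, 43, 61, 38, 39, 17]
  12 vs larger child 65 at index 1, swap → [65, 12, 43, 61, 38, 39, 17]
  12 vs larger child 61 at index 3, swap → [65, 61, 43, 12, 38, 39, 17]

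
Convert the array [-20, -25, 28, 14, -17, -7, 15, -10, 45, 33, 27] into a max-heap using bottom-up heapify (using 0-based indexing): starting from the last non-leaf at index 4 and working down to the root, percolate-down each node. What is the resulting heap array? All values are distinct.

[45, 33, 28, 14, 27, -7, 15, -10, -25, -17, -20]

sift down from index 4:
  -17 vs larger child 33 at index 9, swap → [-20, -25, 28, 14, 33, -7, 15, -10, 45, -17, 27]
sift down from index 3:
  14 vs larger child 45 at index 8, swap → [-20, -25, 28, 45, 33, -7, 15, -10, 14, -17, 27]
sift down from index 2: already satisfies heap property
sift down from index 1:
  -25 vs larger child 45 at index 3, swap → [-20, 45, 28, -25, 33, -7, 15, -10, 14, -17, 27]
  -25 vs larger child 14 at index 8, swap → [-20, 45, 28, 14, 33, -7, 15, -10, -25, -17, 27]
sift down from index 0:
  -20 vs larger child 45 at index 1, swap → [45, -20, 28, 14, 33, -7, 15, -10, -25, -17, 27]
  -20 vs larger child 33 at index 4, swap → [45, 33, 28, 14, -20, -7, 15, -10, -25, -17, 27]
  -20 vs larger child 27 at index 10, swap → [45, 33, 28, 14, 27, -7, 15, -10, -25, -17, -20]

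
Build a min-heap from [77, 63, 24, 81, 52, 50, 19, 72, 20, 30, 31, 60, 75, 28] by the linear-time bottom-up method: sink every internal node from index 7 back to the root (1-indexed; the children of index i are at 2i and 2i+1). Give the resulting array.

sift down from index 7: already satisfies heap property
sift down from index 6: already satisfies heap property
sift down from index 5:
  52 vs smaller child 30 at index 10, swap → [77, 63, 24, 81, 30, 50, 19, 72, 20, 52, 31, 60, 75, 28]
sift down from index 4:
  81 vs smaller child 20 at index 9, swap → [77, 63, 24, 20, 30, 50, 19, 72, 81, 52, 31, 60, 75, 28]
sift down from index 3:
  24 vs smaller child 19 at index 7, swap → [77, 63, 19, 20, 30, 50, 24, 72, 81, 52, 31, 60, 75, 28]
sift down from index 2:
  63 vs smaller child 20 at index 4, swap → [77, 20, 19, 63, 30, 50, 24, 72, 81, 52, 31, 60, 75, 28]
sift down from index 1:
  77 vs smaller child 19 at index 3, swap → [19, 20, 77, 63, 30, 50, 24, 72, 81, 52, 31, 60, 75, 28]
  77 vs smaller child 24 at index 7, swap → [19, 20, 24, 63, 30, 50, 77, 72, 81, 52, 31, 60, 75, 28]
  77 vs only child 28 at index 14, swap → [19, 20, 24, 63, 30, 50, 28, 72, 81, 52, 31, 60, 75, 77]

[19, 20, 24, 63, 30, 50, 28, 72, 81, 52, 31, 60, 75, 77]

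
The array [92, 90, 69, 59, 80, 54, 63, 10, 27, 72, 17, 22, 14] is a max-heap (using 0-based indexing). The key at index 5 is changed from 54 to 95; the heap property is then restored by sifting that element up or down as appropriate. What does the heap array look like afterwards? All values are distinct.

[95, 90, 92, 59, 80, 69, 63, 10, 27, 72, 17, 22, 14]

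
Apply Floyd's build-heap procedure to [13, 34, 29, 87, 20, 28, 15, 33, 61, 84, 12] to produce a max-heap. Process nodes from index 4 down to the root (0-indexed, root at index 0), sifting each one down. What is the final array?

sift down from index 4:
  20 vs larger child 84 at index 9, swap → [13, 34, 29, 87, 84, 28, 15, 33, 61, 20, 12]
sift down from index 3: already satisfies heap property
sift down from index 2: already satisfies heap property
sift down from index 1:
  34 vs larger child 87 at index 3, swap → [13, 87, 29, 34, 84, 28, 15, 33, 61, 20, 12]
  34 vs larger child 61 at index 8, swap → [13, 87, 29, 61, 84, 28, 15, 33, 34, 20, 12]
sift down from index 0:
  13 vs larger child 87 at index 1, swap → [87, 13, 29, 61, 84, 28, 15, 33, 34, 20, 12]
  13 vs larger child 84 at index 4, swap → [87, 84, 29, 61, 13, 28, 15, 33, 34, 20, 12]
  13 vs larger child 20 at index 9, swap → [87, 84, 29, 61, 20, 28, 15, 33, 34, 13, 12]

[87, 84, 29, 61, 20, 28, 15, 33, 34, 13, 12]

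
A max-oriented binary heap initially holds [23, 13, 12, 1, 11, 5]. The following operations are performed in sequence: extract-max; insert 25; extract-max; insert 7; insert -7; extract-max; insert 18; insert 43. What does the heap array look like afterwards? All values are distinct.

extract-max → returns 23:
  remove root 23; move last element 5 to root → [5, 13, 12, 1, 11]
  5 vs larger child 13 at index 1, swap → [13, 5, 12, 1, 11]
  5 vs larger child 11 at index 4, swap → [13, 11, 12, 1, 5]
insert 25:
  append 25 at index 5 → [13, 11, 12, 1, 5, 25]
  25 > parent 12 at index 2, swap → [13, 11, 25, 1, 5, 12]
  25 > parent 13 at index 0, swap → [25, 11, 13, 1, 5, 12]
extract-max → returns 25:
  remove root 25; move last element 12 to root → [12, 11, 13, 1, 5]
  12 vs larger child 13 at index 2, swap → [13, 11, 12, 1, 5]
insert 7:
  append 7 at index 5 → [13, 11, 12, 1, 5, 7] (no swap needed)
insert -7:
  append -7 at index 6 → [13, 11, 12, 1, 5, 7, -7] (no swap needed)
extract-max → returns 13:
  remove root 13; move last element -7 to root → [-7, 11, 12, 1, 5, 7]
  -7 vs larger child 12 at index 2, swap → [12, 11, -7, 1, 5, 7]
  -7 vs only child 7 at index 5, swap → [12, 11, 7, 1, 5, -7]
insert 18:
  append 18 at index 6 → [12, 11, 7, 1, 5, -7, 18]
  18 > parent 7 at index 2, swap → [12, 11, 18, 1, 5, -7, 7]
  18 > parent 12 at index 0, swap → [18, 11, 12, 1, 5, -7, 7]
insert 43:
  append 43 at index 7 → [18, 11, 12, 1, 5, -7, 7, 43]
  43 > parent 1 at index 3, swap → [18, 11, 12, 43, 5, -7, 7, 1]
  43 > parent 11 at index 1, swap → [18, 43, 12, 11, 5, -7, 7, 1]
  43 > parent 18 at index 0, swap → [43, 18, 12, 11, 5, -7, 7, 1]

[43, 18, 12, 11, 5, -7, 7, 1]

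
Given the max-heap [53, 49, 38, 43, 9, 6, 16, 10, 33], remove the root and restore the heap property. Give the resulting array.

remove root 53; move last element 33 to root → [33, 49, 38, 43, 9, 6, 16, 10]
33 vs larger child 49 at index 1, swap → [49, 33, 38, 43, 9, 6, 16, 10]
33 vs larger child 43 at index 3, swap → [49, 43, 38, 33, 9, 6, 16, 10]

[49, 43, 38, 33, 9, 6, 16, 10]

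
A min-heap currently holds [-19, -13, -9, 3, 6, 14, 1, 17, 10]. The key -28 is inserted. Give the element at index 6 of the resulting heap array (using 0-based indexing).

append -28 at index 9 → [-19, -13, -9, 3, 6, 14, 1, 17, 10, -28]
-28 < parent 6 at index 4, swap → [-19, -13, -9, 3, -28, 14, 1, 17, 10, 6]
-28 < parent -13 at index 1, swap → [-19, -28, -9, 3, -13, 14, 1, 17, 10, 6]
-28 < parent -19 at index 0, swap → [-28, -19, -9, 3, -13, 14, 1, 17, 10, 6]
resulting array: [-28, -19, -9, 3, -13, 14, 1, 17, 10, 6]

1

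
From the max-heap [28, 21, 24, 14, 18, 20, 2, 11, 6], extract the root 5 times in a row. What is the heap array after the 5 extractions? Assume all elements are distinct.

[14, 11, 6, 2]

extract-max #1 returns 28:
  remove root 28; move last element 6 to root → [6, 21, 24, 14, 18, 20, 2, 11]
  6 vs larger child 24 at index 2, swap → [24, 21, 6, 14, 18, 20, 2, 11]
  6 vs larger child 20 at index 5, swap → [24, 21, 20, 14, 18, 6, 2, 11]
extract-max #2 returns 24:
  remove root 24; move last element 11 to root → [11, 21, 20, 14, 18, 6, 2]
  11 vs larger child 21 at index 1, swap → [21, 11, 20, 14, 18, 6, 2]
  11 vs larger child 18 at index 4, swap → [21, 18, 20, 14, 11, 6, 2]
extract-max #3 returns 21:
  remove root 21; move last element 2 to root → [2, 18, 20, 14, 11, 6]
  2 vs larger child 20 at index 2, swap → [20, 18, 2, 14, 11, 6]
  2 vs only child 6 at index 5, swap → [20, 18, 6, 14, 11, 2]
extract-max #4 returns 20:
  remove root 20; move last element 2 to root → [2, 18, 6, 14, 11]
  2 vs larger child 18 at index 1, swap → [18, 2, 6, 14, 11]
  2 vs larger child 14 at index 3, swap → [18, 14, 6, 2, 11]
extract-max #5 returns 18:
  remove root 18; move last element 11 to root → [11, 14, 6, 2]
  11 vs larger child 14 at index 1, swap → [14, 11, 6, 2]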